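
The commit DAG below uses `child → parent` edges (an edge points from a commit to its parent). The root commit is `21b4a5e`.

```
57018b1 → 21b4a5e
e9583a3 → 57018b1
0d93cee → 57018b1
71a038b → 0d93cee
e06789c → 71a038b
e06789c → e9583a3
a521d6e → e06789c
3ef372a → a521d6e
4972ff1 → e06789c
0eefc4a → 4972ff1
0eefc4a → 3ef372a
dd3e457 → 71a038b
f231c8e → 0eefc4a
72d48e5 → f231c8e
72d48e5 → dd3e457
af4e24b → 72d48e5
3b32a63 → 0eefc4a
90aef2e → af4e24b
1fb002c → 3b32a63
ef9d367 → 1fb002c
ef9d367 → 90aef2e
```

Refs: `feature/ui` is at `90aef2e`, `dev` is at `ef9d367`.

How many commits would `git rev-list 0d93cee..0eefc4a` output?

7

Reachable from 0eefc4a: {0d93cee, 0eefc4a, 21b4a5e, 3ef372a, 4972ff1, 57018b1, 71a038b, a521d6e, e06789c, e9583a3}.
Reachable from 0d93cee: {0d93cee, 21b4a5e, 57018b1}.
In 0eefc4a's history but not 0d93cee's: {0eefc4a, 3ef372a, 4972ff1, 71a038b, a521d6e, e06789c, e9583a3} — 7 commits.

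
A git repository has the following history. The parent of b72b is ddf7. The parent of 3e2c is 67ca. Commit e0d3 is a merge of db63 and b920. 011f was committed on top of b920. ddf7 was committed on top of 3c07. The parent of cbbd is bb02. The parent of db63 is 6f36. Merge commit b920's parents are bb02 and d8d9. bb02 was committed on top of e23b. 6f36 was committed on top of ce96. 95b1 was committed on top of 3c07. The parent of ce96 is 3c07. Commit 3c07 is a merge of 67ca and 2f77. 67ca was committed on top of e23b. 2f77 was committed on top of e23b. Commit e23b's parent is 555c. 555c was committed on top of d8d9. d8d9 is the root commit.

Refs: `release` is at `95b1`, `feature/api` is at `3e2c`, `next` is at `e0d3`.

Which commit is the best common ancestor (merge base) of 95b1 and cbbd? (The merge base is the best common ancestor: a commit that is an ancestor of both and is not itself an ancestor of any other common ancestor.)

e23b

Ancestors of 95b1: {2f77, 3c07, 555c, 67ca, 95b1, d8d9, e23b}.
Ancestors of cbbd: {555c, bb02, cbbd, d8d9, e23b}.
Common ancestors: {555c, d8d9, e23b}.
Among these, e23b is not an ancestor of any other common ancestor — it is the merge base.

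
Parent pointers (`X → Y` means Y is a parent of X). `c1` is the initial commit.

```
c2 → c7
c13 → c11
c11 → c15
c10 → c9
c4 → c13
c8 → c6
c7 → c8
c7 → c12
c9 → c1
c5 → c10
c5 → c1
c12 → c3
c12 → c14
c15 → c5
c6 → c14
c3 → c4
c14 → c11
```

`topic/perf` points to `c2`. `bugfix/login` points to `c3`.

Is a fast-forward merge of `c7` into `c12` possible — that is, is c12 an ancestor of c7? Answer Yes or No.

A fast-forward from c12 to c7 is possible iff c12 is an ancestor of c7.
Ancestors of c7: {c1, c10, c11, c12, c13, c14, c15, c3, c4, c5, c6, c7, c8, c9}.
c12 is among them, so fast-forward is possible.

Yes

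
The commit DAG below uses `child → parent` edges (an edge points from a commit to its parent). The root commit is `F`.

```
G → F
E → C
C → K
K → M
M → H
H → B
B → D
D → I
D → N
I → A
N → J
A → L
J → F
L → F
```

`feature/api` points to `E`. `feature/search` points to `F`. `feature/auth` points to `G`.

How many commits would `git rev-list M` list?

10

Walking parent pointers from M: reachable set = {A, B, D, F, H, I, J, L, M, N}.
That is 10 commits.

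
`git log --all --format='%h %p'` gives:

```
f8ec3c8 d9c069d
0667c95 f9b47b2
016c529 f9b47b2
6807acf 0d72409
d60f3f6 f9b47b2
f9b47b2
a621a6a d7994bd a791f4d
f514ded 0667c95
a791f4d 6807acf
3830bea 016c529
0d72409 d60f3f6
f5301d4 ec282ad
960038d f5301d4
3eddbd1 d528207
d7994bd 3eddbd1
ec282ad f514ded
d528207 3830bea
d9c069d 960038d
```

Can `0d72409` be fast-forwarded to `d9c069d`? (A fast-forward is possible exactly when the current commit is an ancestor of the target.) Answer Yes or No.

No

A fast-forward from 0d72409 to d9c069d is possible iff 0d72409 is an ancestor of d9c069d.
Ancestors of d9c069d: {0667c95, 960038d, d9c069d, ec282ad, f514ded, f5301d4, f9b47b2}.
0d72409 is not among them, so fast-forward is not possible.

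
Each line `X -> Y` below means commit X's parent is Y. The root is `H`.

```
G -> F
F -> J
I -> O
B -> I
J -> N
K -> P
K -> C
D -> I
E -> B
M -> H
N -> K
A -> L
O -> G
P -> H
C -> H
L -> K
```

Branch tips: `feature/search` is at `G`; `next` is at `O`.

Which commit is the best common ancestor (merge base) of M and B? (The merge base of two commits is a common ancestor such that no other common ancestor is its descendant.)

H

Ancestors of M: {H, M}.
Ancestors of B: {B, C, F, G, H, I, J, K, N, O, P}.
Common ancestors: {H}.
The only common ancestor is H, so it is the merge base.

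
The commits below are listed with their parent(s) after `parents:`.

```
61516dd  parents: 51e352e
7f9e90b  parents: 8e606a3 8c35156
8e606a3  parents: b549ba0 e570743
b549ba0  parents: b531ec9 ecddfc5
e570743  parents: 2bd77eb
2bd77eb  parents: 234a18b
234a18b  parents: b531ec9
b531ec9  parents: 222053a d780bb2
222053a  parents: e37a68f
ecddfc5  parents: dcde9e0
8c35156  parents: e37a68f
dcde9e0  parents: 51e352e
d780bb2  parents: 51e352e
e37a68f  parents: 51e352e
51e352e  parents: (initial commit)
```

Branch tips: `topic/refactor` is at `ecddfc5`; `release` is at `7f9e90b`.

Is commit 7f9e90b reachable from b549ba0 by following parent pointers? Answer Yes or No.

No

Ancestors of b549ba0: {222053a, 51e352e, b531ec9, b549ba0, d780bb2, dcde9e0, e37a68f, ecddfc5}.
7f9e90b is not in that set, so it is not an ancestor of b549ba0.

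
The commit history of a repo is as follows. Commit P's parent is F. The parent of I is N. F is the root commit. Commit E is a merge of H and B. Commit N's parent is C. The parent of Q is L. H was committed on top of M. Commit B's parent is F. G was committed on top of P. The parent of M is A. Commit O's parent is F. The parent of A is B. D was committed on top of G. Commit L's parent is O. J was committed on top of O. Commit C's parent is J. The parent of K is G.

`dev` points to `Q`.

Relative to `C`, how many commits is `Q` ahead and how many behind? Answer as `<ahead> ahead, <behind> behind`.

2 ahead, 2 behind

Reachable from Q: {F, L, O, Q}.
Reachable from C: {C, F, J, O}.
Only in Q's history (ahead): {L, Q} — 2.
Only in C's history (behind): {C, J} — 2.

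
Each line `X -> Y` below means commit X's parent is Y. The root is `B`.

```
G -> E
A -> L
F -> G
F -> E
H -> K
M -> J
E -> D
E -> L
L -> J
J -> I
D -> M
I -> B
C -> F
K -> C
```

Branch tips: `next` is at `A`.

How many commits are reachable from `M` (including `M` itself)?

4

Walking parent pointers from M: reachable set = {B, I, J, M}.
That is 4 commits.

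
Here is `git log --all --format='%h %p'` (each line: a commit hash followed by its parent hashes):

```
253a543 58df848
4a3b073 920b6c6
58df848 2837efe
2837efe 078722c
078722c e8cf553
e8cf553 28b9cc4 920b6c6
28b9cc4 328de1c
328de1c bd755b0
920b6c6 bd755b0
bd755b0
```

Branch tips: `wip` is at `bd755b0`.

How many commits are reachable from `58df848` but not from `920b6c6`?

6

Reachable from 58df848: {078722c, 2837efe, 28b9cc4, 328de1c, 58df848, 920b6c6, bd755b0, e8cf553}.
Reachable from 920b6c6: {920b6c6, bd755b0}.
In 58df848's history but not 920b6c6's: {078722c, 2837efe, 28b9cc4, 328de1c, 58df848, e8cf553} — 6 commits.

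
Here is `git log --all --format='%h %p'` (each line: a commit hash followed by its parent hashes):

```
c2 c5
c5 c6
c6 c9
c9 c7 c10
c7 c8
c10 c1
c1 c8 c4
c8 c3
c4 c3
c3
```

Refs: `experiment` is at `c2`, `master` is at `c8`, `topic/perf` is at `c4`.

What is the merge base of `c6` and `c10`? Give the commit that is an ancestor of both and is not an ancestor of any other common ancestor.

c10

Ancestors of c6: {c1, c10, c3, c4, c6, c7, c8, c9}.
Ancestors of c10: {c1, c10, c3, c4, c8}.
Common ancestors: {c1, c10, c3, c4, c8}.
Among these, c10 is not an ancestor of any other common ancestor — it is the merge base.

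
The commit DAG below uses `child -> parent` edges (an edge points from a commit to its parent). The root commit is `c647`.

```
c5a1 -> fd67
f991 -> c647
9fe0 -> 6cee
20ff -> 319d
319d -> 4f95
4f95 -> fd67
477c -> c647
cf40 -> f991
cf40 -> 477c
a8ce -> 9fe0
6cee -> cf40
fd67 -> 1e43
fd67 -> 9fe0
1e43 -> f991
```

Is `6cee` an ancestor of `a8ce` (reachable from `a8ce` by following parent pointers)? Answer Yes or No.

Yes

Ancestors of a8ce (commits reachable by following parents): {477c, 6cee, 9fe0, a8ce, c647, cf40, f991}.
6cee is in that set, so it is an ancestor of a8ce.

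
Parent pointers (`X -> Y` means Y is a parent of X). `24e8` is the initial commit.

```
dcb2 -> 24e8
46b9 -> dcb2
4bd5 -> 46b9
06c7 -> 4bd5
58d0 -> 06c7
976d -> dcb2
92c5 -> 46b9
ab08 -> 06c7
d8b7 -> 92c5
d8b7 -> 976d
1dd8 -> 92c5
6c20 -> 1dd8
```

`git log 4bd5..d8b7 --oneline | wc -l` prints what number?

3

Reachable from d8b7: {24e8, 46b9, 92c5, 976d, d8b7, dcb2}.
Reachable from 4bd5: {24e8, 46b9, 4bd5, dcb2}.
In d8b7's history but not 4bd5's: {92c5, 976d, d8b7} — 3 commits.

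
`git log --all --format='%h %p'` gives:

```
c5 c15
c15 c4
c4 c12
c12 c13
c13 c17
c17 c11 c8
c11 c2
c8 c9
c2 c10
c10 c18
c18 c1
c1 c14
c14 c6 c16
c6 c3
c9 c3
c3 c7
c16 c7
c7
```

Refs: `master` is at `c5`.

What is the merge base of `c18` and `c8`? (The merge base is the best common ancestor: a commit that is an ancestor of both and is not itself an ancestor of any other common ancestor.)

Ancestors of c18: {c1, c14, c16, c18, c3, c6, c7}.
Ancestors of c8: {c3, c7, c8, c9}.
Common ancestors: {c3, c7}.
Among these, c3 is not an ancestor of any other common ancestor — it is the merge base.

c3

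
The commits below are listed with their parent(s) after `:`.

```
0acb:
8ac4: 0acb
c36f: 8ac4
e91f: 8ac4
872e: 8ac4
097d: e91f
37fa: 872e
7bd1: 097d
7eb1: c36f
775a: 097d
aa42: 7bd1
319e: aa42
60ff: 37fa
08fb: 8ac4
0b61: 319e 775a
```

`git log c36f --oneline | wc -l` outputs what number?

3

Walking parent pointers from c36f: reachable set = {0acb, 8ac4, c36f}.
That is 3 commits.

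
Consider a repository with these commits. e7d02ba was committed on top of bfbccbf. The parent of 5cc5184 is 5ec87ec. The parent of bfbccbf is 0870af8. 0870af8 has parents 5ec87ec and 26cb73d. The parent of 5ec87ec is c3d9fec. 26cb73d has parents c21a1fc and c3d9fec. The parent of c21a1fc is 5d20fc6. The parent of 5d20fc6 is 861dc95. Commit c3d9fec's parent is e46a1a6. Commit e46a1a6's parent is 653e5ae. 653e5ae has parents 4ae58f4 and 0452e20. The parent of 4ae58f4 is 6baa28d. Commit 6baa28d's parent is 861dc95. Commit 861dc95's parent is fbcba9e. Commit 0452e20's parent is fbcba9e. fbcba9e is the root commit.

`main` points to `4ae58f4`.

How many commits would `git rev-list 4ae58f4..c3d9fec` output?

4

Reachable from c3d9fec: {0452e20, 4ae58f4, 653e5ae, 6baa28d, 861dc95, c3d9fec, e46a1a6, fbcba9e}.
Reachable from 4ae58f4: {4ae58f4, 6baa28d, 861dc95, fbcba9e}.
In c3d9fec's history but not 4ae58f4's: {0452e20, 653e5ae, c3d9fec, e46a1a6} — 4 commits.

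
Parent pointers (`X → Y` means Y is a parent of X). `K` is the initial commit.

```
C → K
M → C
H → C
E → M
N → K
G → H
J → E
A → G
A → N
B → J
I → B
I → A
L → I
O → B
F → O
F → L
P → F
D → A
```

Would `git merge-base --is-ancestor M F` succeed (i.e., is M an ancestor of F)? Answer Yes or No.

Ancestors of F (commits reachable by following parents): {A, B, C, E, F, G, H, I, J, K, L, M, N, O}.
M is in that set, so it is an ancestor of F.

Yes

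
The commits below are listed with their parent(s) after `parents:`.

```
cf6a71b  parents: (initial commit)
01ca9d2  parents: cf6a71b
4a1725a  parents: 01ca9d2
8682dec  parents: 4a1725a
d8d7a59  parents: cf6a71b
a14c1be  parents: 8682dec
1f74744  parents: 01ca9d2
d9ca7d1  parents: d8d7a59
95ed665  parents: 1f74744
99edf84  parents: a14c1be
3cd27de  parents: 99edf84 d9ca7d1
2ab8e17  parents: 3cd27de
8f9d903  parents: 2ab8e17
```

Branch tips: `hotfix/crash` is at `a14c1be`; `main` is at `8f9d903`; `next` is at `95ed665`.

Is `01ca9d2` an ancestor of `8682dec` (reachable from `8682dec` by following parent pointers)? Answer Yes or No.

Yes

Ancestors of 8682dec (commits reachable by following parents): {01ca9d2, 4a1725a, 8682dec, cf6a71b}.
01ca9d2 is in that set, so it is an ancestor of 8682dec.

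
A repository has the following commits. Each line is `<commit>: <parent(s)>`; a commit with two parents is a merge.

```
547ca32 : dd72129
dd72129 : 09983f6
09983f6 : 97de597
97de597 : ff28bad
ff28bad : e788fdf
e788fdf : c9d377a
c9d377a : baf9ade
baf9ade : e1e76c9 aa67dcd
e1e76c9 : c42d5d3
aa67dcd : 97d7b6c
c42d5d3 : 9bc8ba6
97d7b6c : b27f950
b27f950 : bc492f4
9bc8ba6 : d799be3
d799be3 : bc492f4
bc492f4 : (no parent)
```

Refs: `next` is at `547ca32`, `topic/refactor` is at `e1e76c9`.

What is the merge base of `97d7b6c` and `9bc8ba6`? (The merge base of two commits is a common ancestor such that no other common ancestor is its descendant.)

bc492f4

Ancestors of 97d7b6c: {97d7b6c, b27f950, bc492f4}.
Ancestors of 9bc8ba6: {9bc8ba6, bc492f4, d799be3}.
Common ancestors: {bc492f4}.
The only common ancestor is bc492f4, so it is the merge base.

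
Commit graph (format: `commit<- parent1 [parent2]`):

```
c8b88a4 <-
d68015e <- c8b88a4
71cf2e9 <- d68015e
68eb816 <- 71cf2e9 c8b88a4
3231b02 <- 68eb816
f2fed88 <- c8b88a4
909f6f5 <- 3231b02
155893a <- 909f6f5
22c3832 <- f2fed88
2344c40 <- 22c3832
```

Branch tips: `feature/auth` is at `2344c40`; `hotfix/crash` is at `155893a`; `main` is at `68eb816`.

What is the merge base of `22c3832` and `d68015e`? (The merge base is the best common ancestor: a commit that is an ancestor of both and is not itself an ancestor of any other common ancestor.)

Ancestors of 22c3832: {22c3832, c8b88a4, f2fed88}.
Ancestors of d68015e: {c8b88a4, d68015e}.
Common ancestors: {c8b88a4}.
The only common ancestor is c8b88a4, so it is the merge base.

c8b88a4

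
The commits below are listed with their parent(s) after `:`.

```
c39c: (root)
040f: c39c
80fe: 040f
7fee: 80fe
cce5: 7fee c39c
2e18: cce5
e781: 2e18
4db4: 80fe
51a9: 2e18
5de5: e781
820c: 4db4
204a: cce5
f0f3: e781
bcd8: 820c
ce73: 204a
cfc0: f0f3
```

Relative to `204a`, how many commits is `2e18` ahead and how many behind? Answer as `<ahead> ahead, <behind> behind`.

Reachable from 2e18: {040f, 2e18, 7fee, 80fe, c39c, cce5}.
Reachable from 204a: {040f, 204a, 7fee, 80fe, c39c, cce5}.
Only in 2e18's history (ahead): {2e18} — 1.
Only in 204a's history (behind): {204a} — 1.

1 ahead, 1 behind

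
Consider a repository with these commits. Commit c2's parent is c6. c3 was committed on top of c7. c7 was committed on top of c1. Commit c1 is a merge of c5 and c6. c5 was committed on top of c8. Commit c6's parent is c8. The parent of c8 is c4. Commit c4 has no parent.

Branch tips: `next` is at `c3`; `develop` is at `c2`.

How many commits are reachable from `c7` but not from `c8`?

Reachable from c7: {c1, c4, c5, c6, c7, c8}.
Reachable from c8: {c4, c8}.
In c7's history but not c8's: {c1, c5, c6, c7} — 4 commits.

4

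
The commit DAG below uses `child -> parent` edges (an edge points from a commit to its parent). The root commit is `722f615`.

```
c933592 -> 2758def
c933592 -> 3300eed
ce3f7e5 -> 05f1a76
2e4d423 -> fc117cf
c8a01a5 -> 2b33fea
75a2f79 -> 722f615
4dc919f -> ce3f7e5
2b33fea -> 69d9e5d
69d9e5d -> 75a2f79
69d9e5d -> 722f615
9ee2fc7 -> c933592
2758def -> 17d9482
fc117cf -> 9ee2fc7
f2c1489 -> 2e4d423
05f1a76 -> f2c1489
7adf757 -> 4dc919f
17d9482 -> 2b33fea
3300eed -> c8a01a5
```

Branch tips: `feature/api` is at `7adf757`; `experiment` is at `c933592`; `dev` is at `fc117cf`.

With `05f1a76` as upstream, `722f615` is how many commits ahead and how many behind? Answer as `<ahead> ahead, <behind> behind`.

0 ahead, 13 behind

Reachable from 722f615: {722f615}.
Reachable from 05f1a76: {05f1a76, 17d9482, 2758def, 2b33fea, 2e4d423, 3300eed, 69d9e5d, 722f615, 75a2f79, 9ee2fc7, c8a01a5, c933592, f2c1489, fc117cf}.
Only in 722f615's history (ahead): {} — 0.
Only in 05f1a76's history (behind): {05f1a76, 17d9482, 2758def, 2b33fea, 2e4d423, 3300eed, 69d9e5d, 75a2f79, 9ee2fc7, c8a01a5, c933592, f2c1489, fc117cf} — 13.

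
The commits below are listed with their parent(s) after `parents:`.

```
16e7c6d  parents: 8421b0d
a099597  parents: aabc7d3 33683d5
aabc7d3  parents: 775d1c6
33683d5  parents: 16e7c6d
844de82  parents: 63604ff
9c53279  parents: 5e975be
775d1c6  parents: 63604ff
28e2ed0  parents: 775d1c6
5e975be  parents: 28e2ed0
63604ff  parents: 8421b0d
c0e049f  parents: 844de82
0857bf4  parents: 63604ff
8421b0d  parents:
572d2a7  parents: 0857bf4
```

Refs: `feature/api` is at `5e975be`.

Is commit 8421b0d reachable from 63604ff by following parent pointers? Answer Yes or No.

Ancestors of 63604ff (commits reachable by following parents): {63604ff, 8421b0d}.
8421b0d is in that set, so it is an ancestor of 63604ff.

Yes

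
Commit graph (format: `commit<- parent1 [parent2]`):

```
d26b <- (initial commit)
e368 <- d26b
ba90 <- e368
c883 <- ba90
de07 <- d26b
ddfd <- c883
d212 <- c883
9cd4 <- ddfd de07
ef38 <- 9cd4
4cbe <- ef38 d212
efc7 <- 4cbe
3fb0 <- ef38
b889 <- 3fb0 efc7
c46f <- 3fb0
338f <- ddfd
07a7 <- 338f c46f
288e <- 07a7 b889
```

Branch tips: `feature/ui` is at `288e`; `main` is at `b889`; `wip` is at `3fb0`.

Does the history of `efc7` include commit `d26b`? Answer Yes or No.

Yes

Ancestors of efc7 (commits reachable by following parents): {4cbe, 9cd4, ba90, c883, d212, d26b, ddfd, de07, e368, ef38, efc7}.
d26b is in that set, so it is an ancestor of efc7.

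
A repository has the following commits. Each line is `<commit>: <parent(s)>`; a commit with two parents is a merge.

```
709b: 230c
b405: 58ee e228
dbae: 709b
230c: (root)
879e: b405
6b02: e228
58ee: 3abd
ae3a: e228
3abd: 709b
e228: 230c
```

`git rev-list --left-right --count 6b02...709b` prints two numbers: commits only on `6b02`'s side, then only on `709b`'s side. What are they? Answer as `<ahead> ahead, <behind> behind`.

Reachable from 6b02: {230c, 6b02, e228}.
Reachable from 709b: {230c, 709b}.
Only in 6b02's history (ahead): {6b02, e228} — 2.
Only in 709b's history (behind): {709b} — 1.

2 ahead, 1 behind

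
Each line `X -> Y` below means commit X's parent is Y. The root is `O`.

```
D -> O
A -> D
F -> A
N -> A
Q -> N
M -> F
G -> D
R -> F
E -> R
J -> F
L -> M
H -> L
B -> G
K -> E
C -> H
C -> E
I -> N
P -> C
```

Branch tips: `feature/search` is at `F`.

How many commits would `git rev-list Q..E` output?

Reachable from E: {A, D, E, F, O, R}.
Reachable from Q: {A, D, N, O, Q}.
In E's history but not Q's: {E, F, R} — 3 commits.

3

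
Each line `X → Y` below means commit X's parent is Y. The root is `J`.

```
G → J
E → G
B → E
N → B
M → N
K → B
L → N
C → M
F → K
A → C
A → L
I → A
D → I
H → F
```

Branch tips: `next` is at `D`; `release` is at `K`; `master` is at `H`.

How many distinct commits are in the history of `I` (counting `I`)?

10

Walking parent pointers from I: reachable set = {A, B, C, E, G, I, J, L, M, N}.
That is 10 commits.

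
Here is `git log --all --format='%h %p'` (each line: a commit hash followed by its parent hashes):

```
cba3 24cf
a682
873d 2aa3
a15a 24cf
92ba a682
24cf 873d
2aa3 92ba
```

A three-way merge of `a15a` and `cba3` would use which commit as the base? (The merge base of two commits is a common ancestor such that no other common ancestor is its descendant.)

24cf

Ancestors of a15a: {24cf, 2aa3, 873d, 92ba, a15a, a682}.
Ancestors of cba3: {24cf, 2aa3, 873d, 92ba, a682, cba3}.
Common ancestors: {24cf, 2aa3, 873d, 92ba, a682}.
Among these, 24cf is not an ancestor of any other common ancestor — it is the merge base.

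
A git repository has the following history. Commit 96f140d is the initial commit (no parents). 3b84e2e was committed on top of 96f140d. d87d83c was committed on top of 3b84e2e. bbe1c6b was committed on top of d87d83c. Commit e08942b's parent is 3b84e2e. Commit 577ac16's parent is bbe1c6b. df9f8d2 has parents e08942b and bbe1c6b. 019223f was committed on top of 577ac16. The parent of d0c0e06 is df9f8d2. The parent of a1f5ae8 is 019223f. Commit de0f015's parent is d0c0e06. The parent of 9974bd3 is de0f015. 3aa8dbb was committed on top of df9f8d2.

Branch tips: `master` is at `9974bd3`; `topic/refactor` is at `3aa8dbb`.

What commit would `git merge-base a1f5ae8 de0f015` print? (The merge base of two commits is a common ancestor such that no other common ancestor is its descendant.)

Ancestors of a1f5ae8: {019223f, 3b84e2e, 577ac16, 96f140d, a1f5ae8, bbe1c6b, d87d83c}.
Ancestors of de0f015: {3b84e2e, 96f140d, bbe1c6b, d0c0e06, d87d83c, de0f015, df9f8d2, e08942b}.
Common ancestors: {3b84e2e, 96f140d, bbe1c6b, d87d83c}.
Among these, bbe1c6b is not an ancestor of any other common ancestor — it is the merge base.

bbe1c6b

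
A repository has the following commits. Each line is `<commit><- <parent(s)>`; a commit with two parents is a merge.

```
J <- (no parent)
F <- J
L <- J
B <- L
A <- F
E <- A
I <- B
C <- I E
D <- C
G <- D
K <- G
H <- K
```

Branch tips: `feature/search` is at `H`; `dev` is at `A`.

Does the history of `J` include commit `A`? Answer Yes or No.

No

Ancestors of J: {J}.
A is not in that set, so it is not an ancestor of J.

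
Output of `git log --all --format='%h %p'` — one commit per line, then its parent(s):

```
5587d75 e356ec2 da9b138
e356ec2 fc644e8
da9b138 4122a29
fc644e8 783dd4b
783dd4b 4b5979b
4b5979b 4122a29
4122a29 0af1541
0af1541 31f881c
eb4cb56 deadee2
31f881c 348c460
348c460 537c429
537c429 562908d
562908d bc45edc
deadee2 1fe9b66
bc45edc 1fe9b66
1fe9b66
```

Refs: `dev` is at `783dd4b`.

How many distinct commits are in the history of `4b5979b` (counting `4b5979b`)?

9

Walking parent pointers from 4b5979b: reachable set = {0af1541, 1fe9b66, 31f881c, 348c460, 4122a29, 4b5979b, 537c429, 562908d, bc45edc}.
That is 9 commits.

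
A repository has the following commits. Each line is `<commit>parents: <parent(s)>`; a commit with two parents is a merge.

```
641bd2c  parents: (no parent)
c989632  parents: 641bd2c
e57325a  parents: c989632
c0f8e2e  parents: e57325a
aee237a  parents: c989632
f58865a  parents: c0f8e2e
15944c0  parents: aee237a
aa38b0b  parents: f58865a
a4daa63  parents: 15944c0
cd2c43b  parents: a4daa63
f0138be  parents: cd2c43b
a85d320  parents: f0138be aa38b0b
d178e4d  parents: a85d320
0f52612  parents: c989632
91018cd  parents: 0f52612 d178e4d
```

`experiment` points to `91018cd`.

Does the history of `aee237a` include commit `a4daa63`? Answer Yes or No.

Ancestors of aee237a: {641bd2c, aee237a, c989632}.
a4daa63 is not in that set, so it is not an ancestor of aee237a.

No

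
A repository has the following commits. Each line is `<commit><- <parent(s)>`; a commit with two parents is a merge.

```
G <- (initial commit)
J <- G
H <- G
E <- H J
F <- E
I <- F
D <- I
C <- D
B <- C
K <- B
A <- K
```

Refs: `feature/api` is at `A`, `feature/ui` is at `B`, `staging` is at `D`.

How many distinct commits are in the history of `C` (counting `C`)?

8

Walking parent pointers from C: reachable set = {C, D, E, F, G, H, I, J}.
That is 8 commits.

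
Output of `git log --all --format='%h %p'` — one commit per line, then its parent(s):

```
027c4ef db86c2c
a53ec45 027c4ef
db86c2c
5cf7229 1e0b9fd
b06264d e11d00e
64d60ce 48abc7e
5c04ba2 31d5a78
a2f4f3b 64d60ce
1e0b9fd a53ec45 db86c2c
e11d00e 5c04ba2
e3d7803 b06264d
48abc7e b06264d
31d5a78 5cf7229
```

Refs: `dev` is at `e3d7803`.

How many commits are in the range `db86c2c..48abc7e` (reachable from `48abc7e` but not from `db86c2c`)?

Reachable from 48abc7e: {027c4ef, 1e0b9fd, 31d5a78, 48abc7e, 5c04ba2, 5cf7229, a53ec45, b06264d, db86c2c, e11d00e}.
Reachable from db86c2c: {db86c2c}.
In 48abc7e's history but not db86c2c's: {027c4ef, 1e0b9fd, 31d5a78, 48abc7e, 5c04ba2, 5cf7229, a53ec45, b06264d, e11d00e} — 9 commits.

9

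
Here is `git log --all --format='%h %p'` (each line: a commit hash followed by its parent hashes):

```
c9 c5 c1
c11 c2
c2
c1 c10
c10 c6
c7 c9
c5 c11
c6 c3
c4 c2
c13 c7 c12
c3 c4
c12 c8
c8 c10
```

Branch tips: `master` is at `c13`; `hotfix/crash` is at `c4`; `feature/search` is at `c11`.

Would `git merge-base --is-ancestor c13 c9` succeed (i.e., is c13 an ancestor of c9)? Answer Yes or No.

No

Ancestors of c9: {c1, c10, c11, c2, c3, c4, c5, c6, c9}.
c13 is not in that set, so it is not an ancestor of c9.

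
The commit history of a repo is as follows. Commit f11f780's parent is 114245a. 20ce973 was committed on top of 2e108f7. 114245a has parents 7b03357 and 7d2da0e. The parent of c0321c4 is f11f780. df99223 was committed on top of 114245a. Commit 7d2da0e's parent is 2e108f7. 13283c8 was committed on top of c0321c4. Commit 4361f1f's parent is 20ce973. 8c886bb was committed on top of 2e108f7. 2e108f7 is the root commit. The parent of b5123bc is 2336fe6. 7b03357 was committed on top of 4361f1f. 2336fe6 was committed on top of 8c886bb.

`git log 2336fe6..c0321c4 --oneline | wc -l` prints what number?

7

Reachable from c0321c4: {114245a, 20ce973, 2e108f7, 4361f1f, 7b03357, 7d2da0e, c0321c4, f11f780}.
Reachable from 2336fe6: {2336fe6, 2e108f7, 8c886bb}.
In c0321c4's history but not 2336fe6's: {114245a, 20ce973, 4361f1f, 7b03357, 7d2da0e, c0321c4, f11f780} — 7 commits.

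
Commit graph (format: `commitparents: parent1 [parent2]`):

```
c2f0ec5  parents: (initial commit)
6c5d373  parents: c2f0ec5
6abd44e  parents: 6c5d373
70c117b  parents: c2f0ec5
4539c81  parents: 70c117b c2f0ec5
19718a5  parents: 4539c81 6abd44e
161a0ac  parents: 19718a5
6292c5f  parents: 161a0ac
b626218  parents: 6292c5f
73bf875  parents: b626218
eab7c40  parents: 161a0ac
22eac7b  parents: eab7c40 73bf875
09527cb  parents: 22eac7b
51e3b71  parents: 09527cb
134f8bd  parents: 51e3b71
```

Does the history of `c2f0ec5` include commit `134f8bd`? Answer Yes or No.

Ancestors of c2f0ec5: {c2f0ec5}.
134f8bd is not in that set, so it is not an ancestor of c2f0ec5.

No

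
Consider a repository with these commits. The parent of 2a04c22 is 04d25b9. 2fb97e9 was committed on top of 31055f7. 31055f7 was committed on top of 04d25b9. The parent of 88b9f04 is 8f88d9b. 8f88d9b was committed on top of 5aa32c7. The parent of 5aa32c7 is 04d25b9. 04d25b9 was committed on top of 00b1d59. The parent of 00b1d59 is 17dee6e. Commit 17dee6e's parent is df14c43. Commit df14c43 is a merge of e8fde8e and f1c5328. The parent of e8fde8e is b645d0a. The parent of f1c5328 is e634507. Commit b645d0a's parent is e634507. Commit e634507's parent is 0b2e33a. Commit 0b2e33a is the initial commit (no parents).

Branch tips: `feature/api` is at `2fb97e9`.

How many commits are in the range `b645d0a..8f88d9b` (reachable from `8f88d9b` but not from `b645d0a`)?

8

Reachable from 8f88d9b: {00b1d59, 04d25b9, 0b2e33a, 17dee6e, 5aa32c7, 8f88d9b, b645d0a, df14c43, e634507, e8fde8e, f1c5328}.
Reachable from b645d0a: {0b2e33a, b645d0a, e634507}.
In 8f88d9b's history but not b645d0a's: {00b1d59, 04d25b9, 17dee6e, 5aa32c7, 8f88d9b, df14c43, e8fde8e, f1c5328} — 8 commits.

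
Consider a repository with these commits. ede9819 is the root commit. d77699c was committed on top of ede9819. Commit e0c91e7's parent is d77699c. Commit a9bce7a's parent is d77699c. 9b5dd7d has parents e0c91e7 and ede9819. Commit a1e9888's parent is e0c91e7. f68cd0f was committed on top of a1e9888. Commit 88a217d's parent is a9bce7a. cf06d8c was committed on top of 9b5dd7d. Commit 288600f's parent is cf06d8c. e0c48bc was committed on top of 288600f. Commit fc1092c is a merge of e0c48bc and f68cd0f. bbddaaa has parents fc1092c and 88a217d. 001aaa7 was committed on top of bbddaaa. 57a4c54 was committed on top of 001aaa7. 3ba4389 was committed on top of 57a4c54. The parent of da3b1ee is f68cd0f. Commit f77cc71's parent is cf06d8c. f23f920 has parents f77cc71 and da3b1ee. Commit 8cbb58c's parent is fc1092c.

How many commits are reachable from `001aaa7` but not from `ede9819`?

13

Reachable from 001aaa7: {001aaa7, 288600f, 88a217d, 9b5dd7d, a1e9888, a9bce7a, bbddaaa, cf06d8c, d77699c, e0c48bc, e0c91e7, ede9819, f68cd0f, fc1092c}.
Reachable from ede9819: {ede9819}.
In 001aaa7's history but not ede9819's: {001aaa7, 288600f, 88a217d, 9b5dd7d, a1e9888, a9bce7a, bbddaaa, cf06d8c, d77699c, e0c48bc, e0c91e7, f68cd0f, fc1092c} — 13 commits.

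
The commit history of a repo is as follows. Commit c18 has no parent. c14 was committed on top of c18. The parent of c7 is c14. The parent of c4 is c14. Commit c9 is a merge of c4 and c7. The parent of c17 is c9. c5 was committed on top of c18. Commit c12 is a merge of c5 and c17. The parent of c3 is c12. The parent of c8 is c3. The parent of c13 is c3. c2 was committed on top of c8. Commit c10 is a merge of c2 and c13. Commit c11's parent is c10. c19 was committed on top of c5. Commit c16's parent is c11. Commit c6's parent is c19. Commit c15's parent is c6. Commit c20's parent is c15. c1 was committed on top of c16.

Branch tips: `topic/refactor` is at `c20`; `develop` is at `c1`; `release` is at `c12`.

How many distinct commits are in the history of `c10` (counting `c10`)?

Walking parent pointers from c10: reachable set = {c10, c12, c13, c14, c17, c18, c2, c3, c4, c5, c7, c8, c9}.
That is 13 commits.

13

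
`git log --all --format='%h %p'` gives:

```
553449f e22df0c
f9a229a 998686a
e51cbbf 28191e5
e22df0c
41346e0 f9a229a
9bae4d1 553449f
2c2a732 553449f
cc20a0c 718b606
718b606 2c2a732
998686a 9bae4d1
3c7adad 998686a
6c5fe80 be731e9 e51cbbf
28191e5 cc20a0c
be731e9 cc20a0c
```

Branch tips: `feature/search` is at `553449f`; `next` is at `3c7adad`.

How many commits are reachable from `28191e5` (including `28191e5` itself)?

6

Walking parent pointers from 28191e5: reachable set = {28191e5, 2c2a732, 553449f, 718b606, cc20a0c, e22df0c}.
That is 6 commits.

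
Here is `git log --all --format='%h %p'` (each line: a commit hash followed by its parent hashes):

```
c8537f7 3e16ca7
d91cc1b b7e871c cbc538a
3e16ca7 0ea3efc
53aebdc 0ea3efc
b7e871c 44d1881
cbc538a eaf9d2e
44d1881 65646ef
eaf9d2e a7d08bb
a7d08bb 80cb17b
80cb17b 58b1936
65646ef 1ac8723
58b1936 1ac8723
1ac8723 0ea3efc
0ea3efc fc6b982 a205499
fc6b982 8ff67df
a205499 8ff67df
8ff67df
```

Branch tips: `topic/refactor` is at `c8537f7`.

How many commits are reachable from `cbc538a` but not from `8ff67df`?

9

Reachable from cbc538a: {0ea3efc, 1ac8723, 58b1936, 80cb17b, 8ff67df, a205499, a7d08bb, cbc538a, eaf9d2e, fc6b982}.
Reachable from 8ff67df: {8ff67df}.
In cbc538a's history but not 8ff67df's: {0ea3efc, 1ac8723, 58b1936, 80cb17b, a205499, a7d08bb, cbc538a, eaf9d2e, fc6b982} — 9 commits.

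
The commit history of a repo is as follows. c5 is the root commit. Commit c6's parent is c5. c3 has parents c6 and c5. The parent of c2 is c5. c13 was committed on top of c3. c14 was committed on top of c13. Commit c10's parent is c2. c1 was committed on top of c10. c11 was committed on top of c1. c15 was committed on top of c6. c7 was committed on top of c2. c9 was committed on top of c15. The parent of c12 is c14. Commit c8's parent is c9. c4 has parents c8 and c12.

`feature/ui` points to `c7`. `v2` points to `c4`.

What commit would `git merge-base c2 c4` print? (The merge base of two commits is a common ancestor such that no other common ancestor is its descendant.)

c5

Ancestors of c2: {c2, c5}.
Ancestors of c4: {c12, c13, c14, c15, c3, c4, c5, c6, c8, c9}.
Common ancestors: {c5}.
The only common ancestor is c5, so it is the merge base.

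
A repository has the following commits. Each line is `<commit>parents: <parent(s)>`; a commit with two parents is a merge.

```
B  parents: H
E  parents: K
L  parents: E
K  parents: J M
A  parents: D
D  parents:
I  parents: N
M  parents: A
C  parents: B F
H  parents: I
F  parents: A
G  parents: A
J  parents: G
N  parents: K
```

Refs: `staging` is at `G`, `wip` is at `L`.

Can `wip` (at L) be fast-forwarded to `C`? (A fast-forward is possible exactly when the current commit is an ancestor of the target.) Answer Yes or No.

A fast-forward from L to C is possible iff L is an ancestor of C.
Ancestors of C: {A, B, C, D, F, G, H, I, J, K, M, N}.
L is not among them, so fast-forward is not possible.

No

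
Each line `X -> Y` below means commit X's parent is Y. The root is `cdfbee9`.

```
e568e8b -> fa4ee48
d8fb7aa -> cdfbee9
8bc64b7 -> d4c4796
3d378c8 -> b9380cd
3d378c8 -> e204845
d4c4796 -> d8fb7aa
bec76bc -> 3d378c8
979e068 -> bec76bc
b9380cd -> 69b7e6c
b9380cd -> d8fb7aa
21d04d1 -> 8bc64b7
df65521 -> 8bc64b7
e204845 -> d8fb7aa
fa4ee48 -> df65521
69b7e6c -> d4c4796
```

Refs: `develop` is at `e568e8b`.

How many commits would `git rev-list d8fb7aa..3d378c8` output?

Reachable from 3d378c8: {3d378c8, 69b7e6c, b9380cd, cdfbee9, d4c4796, d8fb7aa, e204845}.
Reachable from d8fb7aa: {cdfbee9, d8fb7aa}.
In 3d378c8's history but not d8fb7aa's: {3d378c8, 69b7e6c, b9380cd, d4c4796, e204845} — 5 commits.

5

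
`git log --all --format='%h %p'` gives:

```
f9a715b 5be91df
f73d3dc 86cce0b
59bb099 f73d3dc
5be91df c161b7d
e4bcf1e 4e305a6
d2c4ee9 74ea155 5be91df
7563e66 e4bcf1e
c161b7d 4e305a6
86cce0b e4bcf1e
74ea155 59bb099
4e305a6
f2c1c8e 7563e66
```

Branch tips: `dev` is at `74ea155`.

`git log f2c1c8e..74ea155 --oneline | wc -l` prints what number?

Reachable from 74ea155: {4e305a6, 59bb099, 74ea155, 86cce0b, e4bcf1e, f73d3dc}.
Reachable from f2c1c8e: {4e305a6, 7563e66, e4bcf1e, f2c1c8e}.
In 74ea155's history but not f2c1c8e's: {59bb099, 74ea155, 86cce0b, f73d3dc} — 4 commits.

4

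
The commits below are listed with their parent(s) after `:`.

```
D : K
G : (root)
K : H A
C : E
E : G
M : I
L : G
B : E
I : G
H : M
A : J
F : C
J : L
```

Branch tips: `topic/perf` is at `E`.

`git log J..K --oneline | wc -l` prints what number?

5

Reachable from K: {A, G, H, I, J, K, L, M}.
Reachable from J: {G, J, L}.
In K's history but not J's: {A, H, I, K, M} — 5 commits.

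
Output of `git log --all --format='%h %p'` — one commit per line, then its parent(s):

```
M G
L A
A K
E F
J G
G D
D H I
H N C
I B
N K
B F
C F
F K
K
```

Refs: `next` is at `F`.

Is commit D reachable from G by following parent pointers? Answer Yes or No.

Yes

Ancestors of G (commits reachable by following parents): {B, C, D, F, G, H, I, K, N}.
D is in that set, so it is an ancestor of G.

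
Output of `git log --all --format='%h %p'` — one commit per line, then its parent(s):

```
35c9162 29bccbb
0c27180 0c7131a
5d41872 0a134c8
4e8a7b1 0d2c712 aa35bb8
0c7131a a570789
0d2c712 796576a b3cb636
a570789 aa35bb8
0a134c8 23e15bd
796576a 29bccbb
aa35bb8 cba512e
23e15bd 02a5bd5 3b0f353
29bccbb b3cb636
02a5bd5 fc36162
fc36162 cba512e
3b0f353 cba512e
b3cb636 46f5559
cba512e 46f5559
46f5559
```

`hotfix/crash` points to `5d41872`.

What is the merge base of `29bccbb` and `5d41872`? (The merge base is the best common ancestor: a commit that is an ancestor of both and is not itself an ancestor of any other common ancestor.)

46f5559

Ancestors of 29bccbb: {29bccbb, 46f5559, b3cb636}.
Ancestors of 5d41872: {02a5bd5, 0a134c8, 23e15bd, 3b0f353, 46f5559, 5d41872, cba512e, fc36162}.
Common ancestors: {46f5559}.
The only common ancestor is 46f5559, so it is the merge base.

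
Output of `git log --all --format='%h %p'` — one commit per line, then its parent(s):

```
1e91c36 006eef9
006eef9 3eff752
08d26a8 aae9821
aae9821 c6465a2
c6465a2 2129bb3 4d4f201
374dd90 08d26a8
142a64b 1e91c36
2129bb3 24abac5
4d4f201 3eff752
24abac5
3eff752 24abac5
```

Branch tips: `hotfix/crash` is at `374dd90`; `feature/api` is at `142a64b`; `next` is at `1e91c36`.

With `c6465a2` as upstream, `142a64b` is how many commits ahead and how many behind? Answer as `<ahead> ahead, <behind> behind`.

3 ahead, 3 behind

Reachable from 142a64b: {006eef9, 142a64b, 1e91c36, 24abac5, 3eff752}.
Reachable from c6465a2: {2129bb3, 24abac5, 3eff752, 4d4f201, c6465a2}.
Only in 142a64b's history (ahead): {006eef9, 142a64b, 1e91c36} — 3.
Only in c6465a2's history (behind): {2129bb3, 4d4f201, c6465a2} — 3.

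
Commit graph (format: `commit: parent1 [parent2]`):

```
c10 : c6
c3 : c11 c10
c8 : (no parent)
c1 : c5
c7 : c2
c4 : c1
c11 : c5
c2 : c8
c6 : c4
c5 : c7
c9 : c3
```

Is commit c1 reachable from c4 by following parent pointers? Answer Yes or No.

Yes

Ancestors of c4 (commits reachable by following parents): {c1, c2, c4, c5, c7, c8}.
c1 is in that set, so it is an ancestor of c4.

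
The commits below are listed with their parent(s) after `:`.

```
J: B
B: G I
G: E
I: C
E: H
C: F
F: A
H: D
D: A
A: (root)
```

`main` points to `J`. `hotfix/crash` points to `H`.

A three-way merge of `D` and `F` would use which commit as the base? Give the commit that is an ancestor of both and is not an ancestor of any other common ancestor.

A

Ancestors of D: {A, D}.
Ancestors of F: {A, F}.
Common ancestors: {A}.
The only common ancestor is A, so it is the merge base.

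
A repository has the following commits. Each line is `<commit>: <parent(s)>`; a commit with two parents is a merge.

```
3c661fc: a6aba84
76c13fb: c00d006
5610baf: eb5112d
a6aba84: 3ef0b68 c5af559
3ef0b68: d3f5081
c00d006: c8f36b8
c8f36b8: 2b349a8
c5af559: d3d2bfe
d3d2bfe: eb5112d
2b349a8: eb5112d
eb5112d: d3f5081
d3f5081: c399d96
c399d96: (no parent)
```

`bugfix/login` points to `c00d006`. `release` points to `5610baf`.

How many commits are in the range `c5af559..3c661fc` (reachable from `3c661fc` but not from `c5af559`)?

Reachable from 3c661fc: {3c661fc, 3ef0b68, a6aba84, c399d96, c5af559, d3d2bfe, d3f5081, eb5112d}.
Reachable from c5af559: {c399d96, c5af559, d3d2bfe, d3f5081, eb5112d}.
In 3c661fc's history but not c5af559's: {3c661fc, 3ef0b68, a6aba84} — 3 commits.

3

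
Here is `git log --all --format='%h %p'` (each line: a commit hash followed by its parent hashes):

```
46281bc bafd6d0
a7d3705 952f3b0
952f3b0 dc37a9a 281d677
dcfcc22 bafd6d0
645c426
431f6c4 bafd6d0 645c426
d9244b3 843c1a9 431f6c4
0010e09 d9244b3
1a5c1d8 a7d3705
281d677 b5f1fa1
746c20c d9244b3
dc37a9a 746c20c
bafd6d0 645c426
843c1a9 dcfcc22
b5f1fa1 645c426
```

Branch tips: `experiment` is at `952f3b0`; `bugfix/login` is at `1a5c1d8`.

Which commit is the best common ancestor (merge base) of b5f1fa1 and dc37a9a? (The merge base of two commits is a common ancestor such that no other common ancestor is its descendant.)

Ancestors of b5f1fa1: {645c426, b5f1fa1}.
Ancestors of dc37a9a: {431f6c4, 645c426, 746c20c, 843c1a9, bafd6d0, d9244b3, dc37a9a, dcfcc22}.
Common ancestors: {645c426}.
The only common ancestor is 645c426, so it is the merge base.

645c426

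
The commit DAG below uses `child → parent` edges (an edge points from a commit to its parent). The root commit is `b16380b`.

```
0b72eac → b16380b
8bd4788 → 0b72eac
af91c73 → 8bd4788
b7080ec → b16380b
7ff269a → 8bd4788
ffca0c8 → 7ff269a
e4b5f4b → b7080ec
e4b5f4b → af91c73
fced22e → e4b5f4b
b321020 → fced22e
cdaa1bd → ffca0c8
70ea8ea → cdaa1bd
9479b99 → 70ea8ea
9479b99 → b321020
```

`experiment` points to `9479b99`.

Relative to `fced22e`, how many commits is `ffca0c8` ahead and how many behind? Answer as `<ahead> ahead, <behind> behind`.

Reachable from ffca0c8: {0b72eac, 7ff269a, 8bd4788, b16380b, ffca0c8}.
Reachable from fced22e: {0b72eac, 8bd4788, af91c73, b16380b, b7080ec, e4b5f4b, fced22e}.
Only in ffca0c8's history (ahead): {7ff269a, ffca0c8} — 2.
Only in fced22e's history (behind): {af91c73, b7080ec, e4b5f4b, fced22e} — 4.

2 ahead, 4 behind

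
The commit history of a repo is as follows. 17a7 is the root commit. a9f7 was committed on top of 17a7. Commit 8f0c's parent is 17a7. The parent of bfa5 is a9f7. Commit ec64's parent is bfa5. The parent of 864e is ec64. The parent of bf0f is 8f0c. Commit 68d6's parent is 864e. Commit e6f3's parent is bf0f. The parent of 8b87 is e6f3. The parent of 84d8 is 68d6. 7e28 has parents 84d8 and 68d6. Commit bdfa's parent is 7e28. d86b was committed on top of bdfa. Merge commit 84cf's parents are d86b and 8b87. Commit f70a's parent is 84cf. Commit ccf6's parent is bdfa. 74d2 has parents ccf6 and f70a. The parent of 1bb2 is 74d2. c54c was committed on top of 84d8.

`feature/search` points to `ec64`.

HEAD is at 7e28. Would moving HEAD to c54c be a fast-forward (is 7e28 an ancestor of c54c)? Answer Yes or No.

A fast-forward from 7e28 to c54c is possible iff 7e28 is an ancestor of c54c.
Ancestors of c54c: {17a7, 68d6, 84d8, 864e, a9f7, bfa5, c54c, ec64}.
7e28 is not among them, so fast-forward is not possible.

No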